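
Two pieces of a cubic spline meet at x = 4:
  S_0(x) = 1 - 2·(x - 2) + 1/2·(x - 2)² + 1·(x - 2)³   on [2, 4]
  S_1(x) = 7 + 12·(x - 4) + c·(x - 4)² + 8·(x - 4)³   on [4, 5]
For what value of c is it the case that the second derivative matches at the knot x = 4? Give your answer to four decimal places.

S_0''(x) = 1 + 6·(x - 2), so S_0''(4) = 13. On the right, S_1''(4) = 2c, so c = 13/2.

6.5000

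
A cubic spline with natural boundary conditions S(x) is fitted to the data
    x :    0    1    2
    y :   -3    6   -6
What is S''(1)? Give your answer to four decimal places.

Put M_i = S'' at the i-th knot. Here h = (1, 1) and Δ = (9, -12), so the interior equations h_(i-1)·M_(i-1) + 2(h_(i-1)+h_i)·M_i + h_i·M_(i+1) = 6(Δ_i − Δ_(i-1)) read
  1·M_0 + 4·M_1 + 1·M_2 = 6(Δ_1 - Δ_0) = -126
Natural end conditions: M_0 = M_2 = 0.
Solving the tridiagonal system: M_0 = 0, M_1 = -63/2, M_2 = 0.

-31.5000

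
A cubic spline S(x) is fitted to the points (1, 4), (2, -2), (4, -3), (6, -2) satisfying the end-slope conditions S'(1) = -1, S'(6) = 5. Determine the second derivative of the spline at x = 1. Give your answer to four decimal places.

Put M_i = S'' at the i-th knot. Here h = (1, 2, 2) and Δ = (-6, -1/2, 1/2), so the interior equations h_(i-1)·M_(i-1) + 2(h_(i-1)+h_i)·M_i + h_i·M_(i+1) = 6(Δ_i − Δ_(i-1)) read
  1·M_0 + 6·M_1 + 2·M_2 = 6(Δ_1 - Δ_0) = 33
  2·M_1 + 8·M_2 + 2·M_3 = 6(Δ_2 - Δ_1) = 6
Clamped end conditions give two more equations: 2h_0·M_0 + h_0·M_1 = 6(Δ_0 - S'(1)) = -30 and h_2·M_2 + 2h_2·M_3 = 6(S'(6) - Δ_2) = 27.
Forward elimination and back-substitution give M_0 = -462/23, M_1 = 234/23, M_2 = -183/46, M_3 = 201/23.

-20.0870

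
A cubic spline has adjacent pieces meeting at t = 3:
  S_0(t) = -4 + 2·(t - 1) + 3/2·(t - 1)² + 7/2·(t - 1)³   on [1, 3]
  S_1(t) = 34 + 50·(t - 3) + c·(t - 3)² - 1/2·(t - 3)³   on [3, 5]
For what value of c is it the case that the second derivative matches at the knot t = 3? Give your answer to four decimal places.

22.5000

S_0''(t) = 3 + 21·(t - 1), so S_0''(3) = 45. On the right, S_1''(3) = 2c, so c = 45/2.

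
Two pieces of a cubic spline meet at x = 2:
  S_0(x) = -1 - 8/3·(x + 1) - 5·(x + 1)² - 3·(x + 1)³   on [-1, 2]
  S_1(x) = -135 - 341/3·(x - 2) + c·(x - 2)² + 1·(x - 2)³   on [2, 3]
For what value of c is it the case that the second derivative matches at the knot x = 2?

S_0''(x) = -10 - 18·(x + 1), so S_0''(2) = -64. On the right, S_1''(2) = 2c, so c = -32.

-32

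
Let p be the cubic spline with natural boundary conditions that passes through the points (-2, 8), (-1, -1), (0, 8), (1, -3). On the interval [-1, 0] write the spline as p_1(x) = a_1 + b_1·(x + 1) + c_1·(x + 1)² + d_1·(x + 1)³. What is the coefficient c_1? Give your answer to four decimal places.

18.4000

Write σ_i for p''(x_i). With h_i = 1, 1, 1 and divided differences Δ_i = -9, 9, -11, the continuity of p' gives the tridiagonal system
  1·σ_0 + 4·σ_1 + 1·σ_2 = 6(Δ_1 - Δ_0) = 108
  1·σ_1 + 4·σ_2 + 1·σ_3 = 6(Δ_2 - Δ_1) = -120
Natural end conditions: σ_0 = σ_3 = 0.
Solving the tridiagonal system: σ_0 = 0, σ_1 = 184/5, σ_2 = -196/5, σ_3 = 0.
On [-1, 0], with p_1(x) = a_1 + b_1·(x + 1) + c_1·(x + 1)² + d_1·(x + 1)³: c_1 = σ_1/2 = 92/5, d_1 = (σ_2 - σ_1)/(6h_1) = -38/3, b_1 = Δ_1 - h_1(2σ_1 + σ_2)/6 = 49/15.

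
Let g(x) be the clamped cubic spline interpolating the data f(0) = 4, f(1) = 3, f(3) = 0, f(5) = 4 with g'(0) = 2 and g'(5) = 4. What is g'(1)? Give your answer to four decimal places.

Put σ_i = g'' at the i-th knot. Here h = (1, 2, 2) and Δ = (-1, -3/2, 2), so the interior equations h_(i-1)·σ_(i-1) + 2(h_(i-1)+h_i)·σ_i + h_i·σ_(i+1) = 6(Δ_i − Δ_(i-1)) read
  1·σ_0 + 6·σ_1 + 2·σ_2 = 6(Δ_1 - Δ_0) = -3
  2·σ_1 + 8·σ_2 + 2·σ_3 = 6(Δ_2 - Δ_1) = 21
Clamped end conditions give two more equations: 2h_0·σ_0 + h_0·σ_1 = 6(Δ_0 - g'(0)) = -18 and h_2·σ_2 + 2h_2·σ_3 = 6(g'(5) - Δ_2) = 12.
Solving the tridiagonal system: σ_0 = -211/23, σ_1 = 8/23, σ_2 = 47/23, σ_3 = 91/46.
On [1, 3], g'(x) = b_1 + 2c_1·(x - 1) + 3d_1·(x - 1)² with b_1 = Δ_1 - h_1(2σ_1 + σ_2)/6 = -111/46, c_1 = σ_1/2 = 4/23, d_1 = (σ_2 - σ_1)/(6h_1) = 13/92. So g'(1) = -111/46.

-2.4130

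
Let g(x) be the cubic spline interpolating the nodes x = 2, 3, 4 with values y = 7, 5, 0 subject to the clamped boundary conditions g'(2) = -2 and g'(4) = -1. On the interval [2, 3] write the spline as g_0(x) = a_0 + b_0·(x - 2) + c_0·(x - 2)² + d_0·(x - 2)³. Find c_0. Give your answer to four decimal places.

With σ_i denoting the second derivative at x_i, h_i = 1, 1, and Δ_i = (y_(i+1) − y_i)/h_i = -2, -5:
  1·σ_0 + 4·σ_1 + 1·σ_2 = 6(Δ_1 - Δ_0) = -18
Clamped end conditions give two more equations: 2h_0·σ_0 + h_0·σ_1 = 6(Δ_0 - g'(2)) = 0 and h_1·σ_1 + 2h_1·σ_2 = 6(g'(4) - Δ_1) = 24.
Solving the tridiagonal system: σ_0 = 5, σ_1 = -10, σ_2 = 17.
On [2, 3], with g_0(x) = a_0 + b_0·(x - 2) + c_0·(x - 2)² + d_0·(x - 2)³: c_0 = σ_0/2 = 5/2, d_0 = (σ_1 - σ_0)/(6h_0) = -5/2, b_0 = Δ_0 - h_0(2σ_0 + σ_1)/6 = -2.

2.5000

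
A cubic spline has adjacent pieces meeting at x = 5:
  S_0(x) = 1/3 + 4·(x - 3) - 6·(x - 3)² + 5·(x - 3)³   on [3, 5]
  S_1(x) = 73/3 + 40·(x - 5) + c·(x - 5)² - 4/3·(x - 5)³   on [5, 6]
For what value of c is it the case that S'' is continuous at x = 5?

S_0''(x) = -12 + 30·(x - 3), so S_0''(5) = 48. On the right, S_1''(5) = 2c, so c = 24.

24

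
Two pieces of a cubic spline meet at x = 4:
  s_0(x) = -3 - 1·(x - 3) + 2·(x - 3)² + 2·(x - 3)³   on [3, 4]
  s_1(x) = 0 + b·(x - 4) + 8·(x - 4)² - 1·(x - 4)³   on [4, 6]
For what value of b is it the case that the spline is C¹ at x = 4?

s_0'(x) = -1 + 4·(x - 3) + 6·(x - 3)², so s_0'(4) = 9. On the right, s_1'(4) = b, so b = 9.

9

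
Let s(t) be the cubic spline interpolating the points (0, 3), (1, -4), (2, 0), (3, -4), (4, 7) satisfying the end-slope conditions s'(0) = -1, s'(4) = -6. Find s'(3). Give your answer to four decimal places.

7.0893

Write M_i for s''(x_i). With h_i = 1, 1, 1, 1 and divided differences Δ_i = -7, 4, -4, 11, the continuity of s' gives the tridiagonal system
  1·M_0 + 4·M_1 + 1·M_2 = 6(Δ_1 - Δ_0) = 66
  1·M_1 + 4·M_2 + 1·M_3 = 6(Δ_2 - Δ_1) = -48
  1·M_2 + 4·M_3 + 1·M_4 = 6(Δ_3 - Δ_2) = 90
Clamped end conditions give two more equations: 2h_0·M_0 + h_0·M_1 = 6(Δ_0 - s'(0)) = -36 and h_3·M_3 + 2h_3·M_4 = 6(s'(4) - Δ_3) = -102.
Forward elimination and back-substitution give M_0 = -971/28, M_1 = 467/14, M_2 = -131/4, M_3 = 695/14, M_4 = -2123/28.
On [3, 4], s'(t) = b_3 + 2c_3·(t - 3) + 3d_3·(t - 3)² with b_3 = Δ_3 - h_3(2M_3 + M_4)/6 = 397/56, c_3 = M_3/2 = 695/28, d_3 = (M_4 - M_3)/(6h_3) = -1171/56. So s'(3) = 397/56.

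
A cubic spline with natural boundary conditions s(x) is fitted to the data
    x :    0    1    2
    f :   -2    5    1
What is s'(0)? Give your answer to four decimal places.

Put M_i = s'' at the i-th knot. Here h = (1, 1) and Δ = (7, -4), so the interior equations h_(i-1)·M_(i-1) + 2(h_(i-1)+h_i)·M_i + h_i·M_(i+1) = 6(Δ_i − Δ_(i-1)) read
  1·M_0 + 4·M_1 + 1·M_2 = 6(Δ_1 - Δ_0) = -66
Natural end conditions: M_0 = M_2 = 0.
Solving: M_0 = 0, M_1 = -33/2, M_2 = 0.
On [0, 1], s'(x) = b_0 + 2c_0·x + 3d_0·x² with b_0 = Δ_0 - h_0(2M_0 + M_1)/6 = 39/4, c_0 = M_0/2 = 0, d_0 = (M_1 - M_0)/(6h_0) = -11/4. So s'(0) = 39/4.

9.7500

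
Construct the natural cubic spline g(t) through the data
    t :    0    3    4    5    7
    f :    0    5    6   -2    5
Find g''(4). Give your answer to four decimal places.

-17.5281

Put σ_i = g'' at the i-th knot. Here h = (3, 1, 1, 2) and Δ = (5/3, 1, -8, 7/2), so the interior equations h_(i-1)·σ_(i-1) + 2(h_(i-1)+h_i)·σ_i + h_i·σ_(i+1) = 6(Δ_i − Δ_(i-1)) read
  3·σ_0 + 8·σ_1 + 1·σ_2 = 6(Δ_1 - Δ_0) = -4
  1·σ_1 + 4·σ_2 + 1·σ_3 = 6(Δ_2 - Δ_1) = -54
  1·σ_2 + 6·σ_3 + 2·σ_4 = 6(Δ_3 - Δ_2) = 69
Natural end conditions: σ_0 = σ_4 = 0.
Solving the tridiagonal system: σ_0 = 0, σ_1 = 301/178, σ_2 = -1560/89, σ_3 = 2567/178, σ_4 = 0.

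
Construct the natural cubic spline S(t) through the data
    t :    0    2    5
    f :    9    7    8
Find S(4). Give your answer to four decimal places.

7.3111

With m_i denoting the second derivative at x_i, h_i = 2, 3, and Δ_i = (y_(i+1) − y_i)/h_i = -1, 1/3:
  2·m_0 + 10·m_1 + 3·m_2 = 6(Δ_1 - Δ_0) = 8
Natural end conditions: m_0 = m_2 = 0.
Hence m_0 = 0, m_1 = 4/5, m_2 = 0.
On [2, 5], S(t) = 7 - 7/15·(t - 2) + 2/5·(t - 2)² - 2/45·(t - 2)³.
With (t - 2) = 2: S(4) = 329/45.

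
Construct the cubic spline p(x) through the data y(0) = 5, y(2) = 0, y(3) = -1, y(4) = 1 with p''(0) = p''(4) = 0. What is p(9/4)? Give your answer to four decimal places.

-0.4609

Write M_i for p''(x_i). With h_i = 2, 1, 1 and divided differences Δ_i = -5/2, -1, 2, the continuity of p' gives the tridiagonal system
  2·M_0 + 6·M_1 + 1·M_2 = 6(Δ_1 - Δ_0) = 9
  1·M_1 + 4·M_2 + 1·M_3 = 6(Δ_2 - Δ_1) = 18
Natural end conditions: M_0 = M_3 = 0.
Hence M_0 = 0, M_1 = 18/23, M_2 = 99/23, M_3 = 0.
On [2, 3], p(x) = 0 - 91/46·(x - 2) + 9/23·(x - 2)² + 27/46·(x - 2)³.
With (x - 2) = 1/4: p(9/4) = -59/128.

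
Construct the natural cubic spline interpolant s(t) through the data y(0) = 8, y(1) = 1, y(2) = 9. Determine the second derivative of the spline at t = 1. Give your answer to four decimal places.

Put M_i = s'' at the i-th knot. Here h = (1, 1) and Δ = (-7, 8), so the interior equations h_(i-1)·M_(i-1) + 2(h_(i-1)+h_i)·M_i + h_i·M_(i+1) = 6(Δ_i − Δ_(i-1)) read
  1·M_0 + 4·M_1 + 1·M_2 = 6(Δ_1 - Δ_0) = 90
Natural end conditions: M_0 = M_2 = 0.
Solving: M_0 = 0, M_1 = 45/2, M_2 = 0.

22.5000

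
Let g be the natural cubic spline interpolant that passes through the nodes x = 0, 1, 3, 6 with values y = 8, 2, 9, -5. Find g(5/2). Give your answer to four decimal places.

6.9799

With m_i denoting the second derivative at x_i, h_i = 1, 2, 3, and Δ_i = (y_(i+1) − y_i)/h_i = -6, 7/2, -14/3:
  1·m_0 + 6·m_1 + 2·m_2 = 6(Δ_1 - Δ_0) = 57
  2·m_1 + 10·m_2 + 3·m_3 = 6(Δ_2 - Δ_1) = -49
Natural end conditions: m_0 = m_3 = 0.
Solving: m_0 = 0, m_1 = 167/14, m_2 = -51/7, m_3 = 0.
On [1, 3], g(x) = 2 - 85/42·(x - 1) + 167/28·(x - 1)² - 269/168·(x - 1)³.
With (x - 1) = 3/2: g(5/2) = 3127/448.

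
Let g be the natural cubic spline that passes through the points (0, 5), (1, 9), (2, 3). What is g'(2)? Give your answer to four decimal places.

-8.5000

With M_i denoting the second derivative at x_i, h_i = 1, 1, and Δ_i = (y_(i+1) − y_i)/h_i = 4, -6:
  1·M_0 + 4·M_1 + 1·M_2 = 6(Δ_1 - Δ_0) = -60
Natural end conditions: M_0 = M_2 = 0.
Hence M_0 = 0, M_1 = -15, M_2 = 0.
On [1, 2], g'(x) = b_1 + 2c_1·(x - 1) + 3d_1·(x - 1)² with b_1 = Δ_1 - h_1(2M_1 + M_2)/6 = -1, c_1 = M_1/2 = -15/2, d_1 = (M_2 - M_1)/(6h_1) = 5/2. So g'(2) = -17/2.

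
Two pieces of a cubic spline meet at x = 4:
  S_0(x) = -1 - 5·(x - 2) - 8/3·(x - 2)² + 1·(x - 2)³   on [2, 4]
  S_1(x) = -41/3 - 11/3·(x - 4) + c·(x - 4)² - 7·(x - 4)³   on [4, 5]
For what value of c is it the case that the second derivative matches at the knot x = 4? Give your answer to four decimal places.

3.3333

S_0''(x) = -16/3 + 6·(x - 2), so S_0''(4) = 20/3. On the right, S_1''(4) = 2c, so c = 10/3.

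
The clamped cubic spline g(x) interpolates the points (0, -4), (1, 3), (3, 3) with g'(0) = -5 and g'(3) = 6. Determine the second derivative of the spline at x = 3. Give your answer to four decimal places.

Put M_i = g'' at the i-th knot. Here h = (1, 2) and Δ = (7, 0), so the interior equations h_(i-1)·M_(i-1) + 2(h_(i-1)+h_i)·M_i + h_i·M_(i+1) = 6(Δ_i − Δ_(i-1)) read
  1·M_0 + 6·M_1 + 2·M_2 = 6(Δ_1 - Δ_0) = -42
Clamped end conditions give two more equations: 2h_0·M_0 + h_0·M_1 = 6(Δ_0 - g'(0)) = 72 and h_1·M_1 + 2h_1·M_2 = 6(g'(3) - Δ_1) = 36.
Forward elimination and back-substitution give M_0 = 140/3, M_1 = -64/3, M_2 = 59/3.

19.6667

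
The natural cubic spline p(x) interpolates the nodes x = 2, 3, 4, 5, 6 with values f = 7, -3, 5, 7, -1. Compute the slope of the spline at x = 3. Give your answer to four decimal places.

Write m_i for p''(x_i). With h_i = 1, 1, 1, 1 and divided differences Δ_i = -10, 8, 2, -8, the continuity of p' gives the tridiagonal system
  1·m_0 + 4·m_1 + 1·m_2 = 6(Δ_1 - Δ_0) = 108
  1·m_1 + 4·m_2 + 1·m_3 = 6(Δ_2 - Δ_1) = -36
  1·m_2 + 4·m_3 + 1·m_4 = 6(Δ_3 - Δ_2) = -60
Natural end conditions: m_0 = m_4 = 0.
Forward elimination and back-substitution give m_0 = 0, m_1 = 213/7, m_2 = -96/7, m_3 = -81/7, m_4 = 0.
On [3, 4], p'(x) = b_1 + 2c_1·(x - 3) + 3d_1·(x - 3)² with b_1 = Δ_1 - h_1(2m_1 + m_2)/6 = 1/7, c_1 = m_1/2 = 213/14, d_1 = (m_2 - m_1)/(6h_1) = -103/14. So p'(3) = 1/7.

0.1429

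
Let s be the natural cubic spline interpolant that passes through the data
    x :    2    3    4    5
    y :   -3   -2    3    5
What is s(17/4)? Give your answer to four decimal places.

3.8500

With m_i denoting the second derivative at x_i, h_i = 1, 1, 1, and Δ_i = (y_(i+1) − y_i)/h_i = 1, 5, 2:
  1·m_0 + 4·m_1 + 1·m_2 = 6(Δ_1 - Δ_0) = 24
  1·m_1 + 4·m_2 + 1·m_3 = 6(Δ_2 - Δ_1) = -18
Natural end conditions: m_0 = m_3 = 0.
Solving: m_0 = 0, m_1 = 38/5, m_2 = -32/5, m_3 = 0.
On [4, 5], s(x) = 3 + 62/15·(x - 4) - 16/5·(x - 4)² + 16/15·(x - 4)³.
With (x - 4) = 1/4: s(17/4) = 77/20.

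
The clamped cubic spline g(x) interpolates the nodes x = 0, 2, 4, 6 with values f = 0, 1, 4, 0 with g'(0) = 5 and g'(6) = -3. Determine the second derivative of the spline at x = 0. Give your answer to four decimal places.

Let M_i = g''(x_i). Step sizes h_i = 2, 2, 2; slopes of the chords Δ_i = (y_(i+1) - y_i)/h_i = 1/2, 3/2, -2.
  2·M_0 + 8·M_1 + 2·M_2 = 6(Δ_1 - Δ_0) = 6
  2·M_1 + 8·M_2 + 2·M_3 = 6(Δ_2 - Δ_1) = -21
Clamped end conditions give two more equations: 2h_0·M_0 + h_0·M_1 = 6(Δ_0 - g'(0)) = -27 and h_2·M_2 + 2h_2·M_3 = 6(g'(6) - Δ_2) = -6.
Hence M_0 = -26/3, M_1 = 23/6, M_2 = -11/3, M_3 = 1/3.

-8.6667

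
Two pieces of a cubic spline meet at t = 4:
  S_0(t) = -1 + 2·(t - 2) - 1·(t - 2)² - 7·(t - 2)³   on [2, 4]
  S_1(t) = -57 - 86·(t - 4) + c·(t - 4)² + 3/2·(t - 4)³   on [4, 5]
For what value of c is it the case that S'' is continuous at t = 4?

-43

S_0''(t) = -2 - 42·(t - 2), so S_0''(4) = -86. On the right, S_1''(4) = 2c, so c = -43.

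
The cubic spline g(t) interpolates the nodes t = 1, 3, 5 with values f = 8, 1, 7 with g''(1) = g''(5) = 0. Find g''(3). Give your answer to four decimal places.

4.8750

Put σ_i = g'' at the i-th knot. Here h = (2, 2) and Δ = (-7/2, 3), so the interior equations h_(i-1)·σ_(i-1) + 2(h_(i-1)+h_i)·σ_i + h_i·σ_(i+1) = 6(Δ_i − Δ_(i-1)) read
  2·σ_0 + 8·σ_1 + 2·σ_2 = 6(Δ_1 - Δ_0) = 39
Natural end conditions: σ_0 = σ_2 = 0.
Solving the tridiagonal system: σ_0 = 0, σ_1 = 39/8, σ_2 = 0.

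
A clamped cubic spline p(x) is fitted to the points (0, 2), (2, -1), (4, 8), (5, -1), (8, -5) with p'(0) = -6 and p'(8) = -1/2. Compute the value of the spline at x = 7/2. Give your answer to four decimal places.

Put m_i = p'' at the i-th knot. Here h = (2, 2, 1, 3) and Δ = (-3/2, 9/2, -9, -4/3), so the interior equations h_(i-1)·m_(i-1) + 2(h_(i-1)+h_i)·m_i + h_i·m_(i+1) = 6(Δ_i − Δ_(i-1)) read
  2·m_0 + 8·m_1 + 2·m_2 = 6(Δ_1 - Δ_0) = 36
  2·m_1 + 6·m_2 + 1·m_3 = 6(Δ_2 - Δ_1) = -81
  1·m_2 + 8·m_3 + 3·m_4 = 6(Δ_3 - Δ_2) = 46
Clamped end conditions give two more equations: 2h_0·m_0 + h_0·m_1 = 6(Δ_0 - p'(0)) = 27 and h_3·m_3 + 2h_3·m_4 = 6(p'(8) - Δ_3) = 5.
Solving the tridiagonal system: m_0 = 83/32, m_1 = 133/16, m_2 = -571/32, m_3 = 151/16, m_4 = -373/96.
On [2, 4], p(x) = -1 + 157/32·(x - 2) + 133/32·(x - 2)² - 279/128·(x - 2)³.
With (x - 2) = 3/2: p(7/2) = 8555/1024.

8.3545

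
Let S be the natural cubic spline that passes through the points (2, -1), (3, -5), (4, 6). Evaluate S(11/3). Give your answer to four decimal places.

1.2222

Write M_i for S''(x_i). With h_i = 1, 1 and divided differences Δ_i = -4, 11, the continuity of S' gives the tridiagonal system
  1·M_0 + 4·M_1 + 1·M_2 = 6(Δ_1 - Δ_0) = 90
Natural end conditions: M_0 = M_2 = 0.
Hence M_0 = 0, M_1 = 45/2, M_2 = 0.
On [3, 4], S(x) = -5 + 7/2·(x - 3) + 45/4·(x - 3)² - 15/4·(x - 3)³.
With (x - 3) = 2/3: S(11/3) = 11/9.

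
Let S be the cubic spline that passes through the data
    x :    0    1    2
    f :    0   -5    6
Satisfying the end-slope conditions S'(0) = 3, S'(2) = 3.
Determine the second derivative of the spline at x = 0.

-48

Write M_i for S''(x_i). With h_i = 1, 1 and divided differences Δ_i = -5, 11, the continuity of S' gives the tridiagonal system
  1·M_0 + 4·M_1 + 1·M_2 = 6(Δ_1 - Δ_0) = 96
Clamped end conditions give two more equations: 2h_0·M_0 + h_0·M_1 = 6(Δ_0 - S'(0)) = -48 and h_1·M_1 + 2h_1·M_2 = 6(S'(2) - Δ_1) = -48.
Forward elimination and back-substitution give M_0 = -48, M_1 = 48, M_2 = -48.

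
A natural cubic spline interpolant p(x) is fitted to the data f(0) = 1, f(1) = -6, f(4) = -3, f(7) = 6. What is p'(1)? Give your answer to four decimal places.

-4.9310

Write m_i for p''(x_i). With h_i = 1, 3, 3 and divided differences Δ_i = -7, 1, 3, the continuity of p' gives the tridiagonal system
  1·m_0 + 8·m_1 + 3·m_2 = 6(Δ_1 - Δ_0) = 48
  3·m_1 + 12·m_2 + 3·m_3 = 6(Δ_2 - Δ_1) = 12
Natural end conditions: m_0 = m_3 = 0.
Solving the tridiagonal system: m_0 = 0, m_1 = 180/29, m_2 = -16/29, m_3 = 0.
On [1, 4], p'(x) = b_1 + 2c_1·(x - 1) + 3d_1·(x - 1)² with b_1 = Δ_1 - h_1(2m_1 + m_2)/6 = -143/29, c_1 = m_1/2 = 90/29, d_1 = (m_2 - m_1)/(6h_1) = -98/261. So p'(1) = -143/29.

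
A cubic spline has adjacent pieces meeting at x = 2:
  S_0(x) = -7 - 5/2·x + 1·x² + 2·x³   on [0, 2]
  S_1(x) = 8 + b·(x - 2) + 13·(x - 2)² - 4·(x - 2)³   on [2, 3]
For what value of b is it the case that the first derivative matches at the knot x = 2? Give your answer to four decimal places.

25.5000

S_0'(x) = -5/2 + 2·x + 6·x², so S_0'(2) = 51/2. On the right, S_1'(2) = b, so b = 51/2.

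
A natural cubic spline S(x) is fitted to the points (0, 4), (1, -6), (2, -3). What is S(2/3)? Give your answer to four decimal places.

Write M_i for S''(x_i). With h_i = 1, 1 and divided differences Δ_i = -10, 3, the continuity of S' gives the tridiagonal system
  1·M_0 + 4·M_1 + 1·M_2 = 6(Δ_1 - Δ_0) = 78
Natural end conditions: M_0 = M_2 = 0.
Solving: M_0 = 0, M_1 = 39/2, M_2 = 0.
On [0, 1], S(x) = 4 - 53/4·x + 0·x² + 13/4·x³.
With x = 2/3: S(2/3) = -209/54.

-3.8704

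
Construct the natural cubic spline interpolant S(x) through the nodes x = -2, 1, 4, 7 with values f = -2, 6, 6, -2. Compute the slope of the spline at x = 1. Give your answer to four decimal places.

Put m_i = S'' at the i-th knot. Here h = (3, 3, 3) and Δ = (8/3, 0, -8/3), so the interior equations h_(i-1)·m_(i-1) + 2(h_(i-1)+h_i)·m_i + h_i·m_(i+1) = 6(Δ_i − Δ_(i-1)) read
  3·m_0 + 12·m_1 + 3·m_2 = 6(Δ_1 - Δ_0) = -16
  3·m_1 + 12·m_2 + 3·m_3 = 6(Δ_2 - Δ_1) = -16
Natural end conditions: m_0 = m_3 = 0.
Solving the tridiagonal system: m_0 = 0, m_1 = -16/15, m_2 = -16/15, m_3 = 0.
On [1, 4], S'(x) = b_1 + 2c_1·(x - 1) + 3d_1·(x - 1)² with b_1 = Δ_1 - h_1(2m_1 + m_2)/6 = 8/5, c_1 = m_1/2 = -8/15, d_1 = (m_2 - m_1)/(6h_1) = 0. So S'(1) = 8/5.

1.6000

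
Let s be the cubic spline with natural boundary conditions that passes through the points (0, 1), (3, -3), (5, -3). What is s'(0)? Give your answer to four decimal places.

-1.7333

With σ_i denoting the second derivative at x_i, h_i = 3, 2, and Δ_i = (y_(i+1) − y_i)/h_i = -4/3, 0:
  3·σ_0 + 10·σ_1 + 2·σ_2 = 6(Δ_1 - Δ_0) = 8
Natural end conditions: σ_0 = σ_2 = 0.
Forward elimination and back-substitution give σ_0 = 0, σ_1 = 4/5, σ_2 = 0.
On [0, 3], s'(x) = b_0 + 2c_0·x + 3d_0·x² with b_0 = Δ_0 - h_0(2σ_0 + σ_1)/6 = -26/15, c_0 = σ_0/2 = 0, d_0 = (σ_1 - σ_0)/(6h_0) = 2/45. So s'(0) = -26/15.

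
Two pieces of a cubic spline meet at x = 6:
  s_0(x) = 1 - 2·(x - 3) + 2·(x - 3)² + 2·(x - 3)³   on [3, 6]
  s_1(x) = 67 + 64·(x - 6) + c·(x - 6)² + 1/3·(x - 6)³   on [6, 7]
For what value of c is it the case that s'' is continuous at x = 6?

20

s_0''(x) = 4 + 12·(x - 3), so s_0''(6) = 40. On the right, s_1''(6) = 2c, so c = 20.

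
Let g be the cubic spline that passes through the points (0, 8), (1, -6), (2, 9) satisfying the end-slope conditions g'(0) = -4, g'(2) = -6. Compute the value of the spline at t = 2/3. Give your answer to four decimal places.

-3.1481

Let M_i = g''(x_i). Step sizes h_i = 1, 1; slopes of the chords Δ_i = (y_(i+1) - y_i)/h_i = -14, 15.
  1·M_0 + 4·M_1 + 1·M_2 = 6(Δ_1 - Δ_0) = 174
Clamped end conditions give two more equations: 2h_0·M_0 + h_0·M_1 = 6(Δ_0 - g'(0)) = -60 and h_1·M_1 + 2h_1·M_2 = 6(g'(2) - Δ_1) = -126.
Solving the tridiagonal system: M_0 = -149/2, M_1 = 89, M_2 = -215/2.
On [0, 1], g(t) = 8 - 4·t - 149/4·t² + 109/4·t³.
With t = 2/3: g(2/3) = -85/27.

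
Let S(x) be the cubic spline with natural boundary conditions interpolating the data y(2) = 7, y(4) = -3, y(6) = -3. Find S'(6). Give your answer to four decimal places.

Let σ_i = S''(x_i). Step sizes h_i = 2, 2; slopes of the chords Δ_i = (y_(i+1) - y_i)/h_i = -5, 0.
  2·σ_0 + 8·σ_1 + 2·σ_2 = 6(Δ_1 - Δ_0) = 30
Natural end conditions: σ_0 = σ_2 = 0.
Solving the tridiagonal system: σ_0 = 0, σ_1 = 15/4, σ_2 = 0.
On [4, 6], S'(x) = b_1 + 2c_1·(x - 4) + 3d_1·(x - 4)² with b_1 = Δ_1 - h_1(2σ_1 + σ_2)/6 = -5/2, c_1 = σ_1/2 = 15/8, d_1 = (σ_2 - σ_1)/(6h_1) = -5/16. So S'(6) = 5/4.

1.2500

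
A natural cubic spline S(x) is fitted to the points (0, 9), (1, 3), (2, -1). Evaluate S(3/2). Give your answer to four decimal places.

0.8125

Let M_i = S''(x_i). Step sizes h_i = 1, 1; slopes of the chords Δ_i = (y_(i+1) - y_i)/h_i = -6, -4.
  1·M_0 + 4·M_1 + 1·M_2 = 6(Δ_1 - Δ_0) = 12
Natural end conditions: M_0 = M_2 = 0.
Hence M_0 = 0, M_1 = 3, M_2 = 0.
On [1, 2], S(x) = 3 - 5·(x - 1) + 3/2·(x - 1)² - 1/2·(x - 1)³.
With (x - 1) = 1/2: S(3/2) = 13/16.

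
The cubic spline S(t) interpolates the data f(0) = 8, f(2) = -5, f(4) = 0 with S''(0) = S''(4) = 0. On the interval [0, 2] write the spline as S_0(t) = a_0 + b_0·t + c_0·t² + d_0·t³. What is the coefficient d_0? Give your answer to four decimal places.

0.5625

Put m_i = S'' at the i-th knot. Here h = (2, 2) and Δ = (-13/2, 5/2), so the interior equations h_(i-1)·m_(i-1) + 2(h_(i-1)+h_i)·m_i + h_i·m_(i+1) = 6(Δ_i − Δ_(i-1)) read
  2·m_0 + 8·m_1 + 2·m_2 = 6(Δ_1 - Δ_0) = 54
Natural end conditions: m_0 = m_2 = 0.
Solving the tridiagonal system: m_0 = 0, m_1 = 27/4, m_2 = 0.
On [0, 2], with S_0(t) = a_0 + b_0·t + c_0·t² + d_0·t³: c_0 = m_0/2 = 0, d_0 = (m_1 - m_0)/(6h_0) = 9/16, b_0 = Δ_0 - h_0(2m_0 + m_1)/6 = -35/4.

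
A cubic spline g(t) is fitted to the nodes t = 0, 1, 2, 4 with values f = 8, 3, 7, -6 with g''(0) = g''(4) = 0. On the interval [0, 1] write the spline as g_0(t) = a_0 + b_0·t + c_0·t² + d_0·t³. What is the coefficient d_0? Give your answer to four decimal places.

2.8043

Put M_i = g'' at the i-th knot. Here h = (1, 1, 2) and Δ = (-5, 4, -13/2), so the interior equations h_(i-1)·M_(i-1) + 2(h_(i-1)+h_i)·M_i + h_i·M_(i+1) = 6(Δ_i − Δ_(i-1)) read
  1·M_0 + 4·M_1 + 1·M_2 = 6(Δ_1 - Δ_0) = 54
  1·M_1 + 6·M_2 + 2·M_3 = 6(Δ_2 - Δ_1) = -63
Natural end conditions: M_0 = M_3 = 0.
Solving: M_0 = 0, M_1 = 387/23, M_2 = -306/23, M_3 = 0.
On [0, 1], with g_0(t) = a_0 + b_0·t + c_0·t² + d_0·t³: c_0 = M_0/2 = 0, d_0 = (M_1 - M_0)/(6h_0) = 129/46, b_0 = Δ_0 - h_0(2M_0 + M_1)/6 = -359/46.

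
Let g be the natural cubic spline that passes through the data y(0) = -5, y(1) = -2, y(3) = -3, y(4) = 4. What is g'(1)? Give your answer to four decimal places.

0.7500

Put M_i = g'' at the i-th knot. Here h = (1, 2, 1) and Δ = (3, -1/2, 7), so the interior equations h_(i-1)·M_(i-1) + 2(h_(i-1)+h_i)·M_i + h_i·M_(i+1) = 6(Δ_i − Δ_(i-1)) read
  1·M_0 + 6·M_1 + 2·M_2 = 6(Δ_1 - Δ_0) = -21
  2·M_1 + 6·M_2 + 1·M_3 = 6(Δ_2 - Δ_1) = 45
Natural end conditions: M_0 = M_3 = 0.
Forward elimination and back-substitution give M_0 = 0, M_1 = -27/4, M_2 = 39/4, M_3 = 0.
On [1, 3], g'(x) = b_1 + 2c_1·(x - 1) + 3d_1·(x - 1)² with b_1 = Δ_1 - h_1(2M_1 + M_2)/6 = 3/4, c_1 = M_1/2 = -27/8, d_1 = (M_2 - M_1)/(6h_1) = 11/8. So g'(1) = 3/4.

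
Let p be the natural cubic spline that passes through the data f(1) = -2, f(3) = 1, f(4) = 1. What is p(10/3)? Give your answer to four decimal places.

Let σ_i = p''(x_i). Step sizes h_i = 2, 1; slopes of the chords Δ_i = (y_(i+1) - y_i)/h_i = 3/2, 0.
  2·σ_0 + 6·σ_1 + 1·σ_2 = 6(Δ_1 - Δ_0) = -9
Natural end conditions: σ_0 = σ_2 = 0.
Solving the tridiagonal system: σ_0 = 0, σ_1 = -3/2, σ_2 = 0.
On [3, 4], p(t) = 1 + 1/2·(t - 3) - 3/4·(t - 3)² + 1/4·(t - 3)³.
With (t - 3) = 1/3: p(10/3) = 59/54.

1.0926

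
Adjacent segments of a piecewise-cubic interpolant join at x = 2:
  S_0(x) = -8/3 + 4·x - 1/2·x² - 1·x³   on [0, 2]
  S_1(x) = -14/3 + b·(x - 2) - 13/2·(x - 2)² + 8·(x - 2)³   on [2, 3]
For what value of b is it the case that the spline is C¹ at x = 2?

S_0'(x) = 4 - 1·x - 3·x², so S_0'(2) = -10. On the right, S_1'(2) = b, so b = -10.

-10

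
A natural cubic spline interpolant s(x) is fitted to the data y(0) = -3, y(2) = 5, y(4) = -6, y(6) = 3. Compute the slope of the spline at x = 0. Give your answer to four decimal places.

7.2000

Let σ_i = s''(x_i). Step sizes h_i = 2, 2, 2; slopes of the chords Δ_i = (y_(i+1) - y_i)/h_i = 4, -11/2, 9/2.
  2·σ_0 + 8·σ_1 + 2·σ_2 = 6(Δ_1 - Δ_0) = -57
  2·σ_1 + 8·σ_2 + 2·σ_3 = 6(Δ_2 - Δ_1) = 60
Natural end conditions: σ_0 = σ_3 = 0.
Solving the tridiagonal system: σ_0 = 0, σ_1 = -48/5, σ_2 = 99/10, σ_3 = 0.
On [0, 2], s'(x) = b_0 + 2c_0·x + 3d_0·x² with b_0 = Δ_0 - h_0(2σ_0 + σ_1)/6 = 36/5, c_0 = σ_0/2 = 0, d_0 = (σ_1 - σ_0)/(6h_0) = -4/5. So s'(0) = 36/5.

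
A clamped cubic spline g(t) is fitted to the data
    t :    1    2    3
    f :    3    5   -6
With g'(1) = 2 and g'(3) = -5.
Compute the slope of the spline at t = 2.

-6

With σ_i denoting the second derivative at x_i, h_i = 1, 1, and Δ_i = (y_(i+1) − y_i)/h_i = 2, -11:
  1·σ_0 + 4·σ_1 + 1·σ_2 = 6(Δ_1 - Δ_0) = -78
Clamped end conditions give two more equations: 2h_0·σ_0 + h_0·σ_1 = 6(Δ_0 - g'(1)) = 0 and h_1·σ_1 + 2h_1·σ_2 = 6(g'(3) - Δ_1) = 36.
Solving the tridiagonal system: σ_0 = 16, σ_1 = -32, σ_2 = 34.
On [2, 3], g'(t) = b_1 + 2c_1·(t - 2) + 3d_1·(t - 2)² with b_1 = Δ_1 - h_1(2σ_1 + σ_2)/6 = -6, c_1 = σ_1/2 = -16, d_1 = (σ_2 - σ_1)/(6h_1) = 11. So g'(2) = -6.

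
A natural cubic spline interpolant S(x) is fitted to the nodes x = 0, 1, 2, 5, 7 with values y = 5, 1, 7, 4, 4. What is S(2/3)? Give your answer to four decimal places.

1.2749

Put M_i = S'' at the i-th knot. Here h = (1, 1, 3, 2) and Δ = (-4, 6, -1, 0), so the interior equations h_(i-1)·M_(i-1) + 2(h_(i-1)+h_i)·M_i + h_i·M_(i+1) = 6(Δ_i − Δ_(i-1)) read
  1·M_0 + 4·M_1 + 1·M_2 = 6(Δ_1 - Δ_0) = 60
  1·M_1 + 8·M_2 + 3·M_3 = 6(Δ_2 - Δ_1) = -42
  3·M_2 + 10·M_3 + 2·M_4 = 6(Δ_3 - Δ_2) = 6
Natural end conditions: M_0 = M_4 = 0.
Forward elimination and back-substitution give M_0 = 0, M_1 = 2349/137, M_2 = -1176/137, M_3 = 435/137, M_4 = 0.
On [0, 1], S(x) = 5 - 1879/274·x + 0·x² + 783/274·x³.
With x = 2/3: S(2/3) = 524/411.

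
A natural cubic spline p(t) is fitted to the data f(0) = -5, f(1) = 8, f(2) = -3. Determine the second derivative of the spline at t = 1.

Write σ_i for p''(x_i). With h_i = 1, 1 and divided differences Δ_i = 13, -11, the continuity of p' gives the tridiagonal system
  1·σ_0 + 4·σ_1 + 1·σ_2 = 6(Δ_1 - Δ_0) = -144
Natural end conditions: σ_0 = σ_2 = 0.
Solving: σ_0 = 0, σ_1 = -36, σ_2 = 0.

-36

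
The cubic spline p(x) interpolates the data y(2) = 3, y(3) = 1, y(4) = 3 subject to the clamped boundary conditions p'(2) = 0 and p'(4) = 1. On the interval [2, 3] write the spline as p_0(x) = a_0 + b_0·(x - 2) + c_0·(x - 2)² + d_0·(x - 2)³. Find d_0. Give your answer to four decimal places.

3.7500

Write m_i for p''(x_i). With h_i = 1, 1 and divided differences Δ_i = -2, 2, the continuity of p' gives the tridiagonal system
  1·m_0 + 4·m_1 + 1·m_2 = 6(Δ_1 - Δ_0) = 24
Clamped end conditions give two more equations: 2h_0·m_0 + h_0·m_1 = 6(Δ_0 - p'(2)) = -12 and h_1·m_1 + 2h_1·m_2 = 6(p'(4) - Δ_1) = -6.
Solving the tridiagonal system: m_0 = -23/2, m_1 = 11, m_2 = -17/2.
On [2, 3], with p_0(x) = a_0 + b_0·(x - 2) + c_0·(x - 2)² + d_0·(x - 2)³: c_0 = m_0/2 = -23/4, d_0 = (m_1 - m_0)/(6h_0) = 15/4, b_0 = Δ_0 - h_0(2m_0 + m_1)/6 = 0.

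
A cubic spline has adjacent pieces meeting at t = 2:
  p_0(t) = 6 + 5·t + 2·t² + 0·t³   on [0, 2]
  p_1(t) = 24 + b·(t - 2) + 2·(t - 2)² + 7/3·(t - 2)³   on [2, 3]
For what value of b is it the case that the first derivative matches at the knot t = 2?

13

p_0'(t) = 5 + 4·t + 0·t², so p_0'(2) = 13. On the right, p_1'(2) = b, so b = 13.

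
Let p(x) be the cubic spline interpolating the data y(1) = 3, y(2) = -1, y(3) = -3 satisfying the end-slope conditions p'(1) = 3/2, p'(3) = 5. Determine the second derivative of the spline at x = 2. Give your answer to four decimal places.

Let m_i = p''(x_i). Step sizes h_i = 1, 1; slopes of the chords Δ_i = (y_(i+1) - y_i)/h_i = -4, -2.
  1·m_0 + 4·m_1 + 1·m_2 = 6(Δ_1 - Δ_0) = 12
Clamped end conditions give two more equations: 2h_0·m_0 + h_0·m_1 = 6(Δ_0 - p'(1)) = -33 and h_1·m_1 + 2h_1·m_2 = 6(p'(3) - Δ_1) = 42.
Hence m_0 = -71/4, m_1 = 5/2, m_2 = 79/4.

2.5000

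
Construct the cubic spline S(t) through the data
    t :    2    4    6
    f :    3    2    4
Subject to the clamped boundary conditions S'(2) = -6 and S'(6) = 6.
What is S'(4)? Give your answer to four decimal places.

0.3750

Let m_i = S''(x_i). Step sizes h_i = 2, 2; slopes of the chords Δ_i = (y_(i+1) - y_i)/h_i = -1/2, 1.
  2·m_0 + 8·m_1 + 2·m_2 = 6(Δ_1 - Δ_0) = 9
Clamped end conditions give two more equations: 2h_0·m_0 + h_0·m_1 = 6(Δ_0 - S'(2)) = 33 and h_1·m_1 + 2h_1·m_2 = 6(S'(6) - Δ_1) = 30.
Hence m_0 = 81/8, m_1 = -15/4, m_2 = 75/8.
On [4, 6], S'(t) = b_1 + 2c_1·(t - 4) + 3d_1·(t - 4)² with b_1 = Δ_1 - h_1(2m_1 + m_2)/6 = 3/8, c_1 = m_1/2 = -15/8, d_1 = (m_2 - m_1)/(6h_1) = 35/32. So S'(4) = 3/8.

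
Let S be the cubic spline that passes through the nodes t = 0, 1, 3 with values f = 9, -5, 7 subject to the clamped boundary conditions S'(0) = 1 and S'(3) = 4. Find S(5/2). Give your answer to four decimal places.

2.8750

Write M_i for S''(x_i). With h_i = 1, 2 and divided differences Δ_i = -14, 6, the continuity of S' gives the tridiagonal system
  1·M_0 + 6·M_1 + 2·M_2 = 6(Δ_1 - Δ_0) = 120
Clamped end conditions give two more equations: 2h_0·M_0 + h_0·M_1 = 6(Δ_0 - S'(0)) = -90 and h_1·M_1 + 2h_1·M_2 = 6(S'(3) - Δ_1) = -12.
Solving the tridiagonal system: M_0 = -64, M_1 = 38, M_2 = -22.
On [1, 3], S(t) = -5 - 12·(t - 1) + 19·(t - 1)² - 5·(t - 1)³.
With (t - 1) = 3/2: S(5/2) = 23/8.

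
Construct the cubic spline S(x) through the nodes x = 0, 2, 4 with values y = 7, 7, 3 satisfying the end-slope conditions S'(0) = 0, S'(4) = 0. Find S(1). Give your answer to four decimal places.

7.3750

With m_i denoting the second derivative at x_i, h_i = 2, 2, and Δ_i = (y_(i+1) − y_i)/h_i = 0, -2:
  2·m_0 + 8·m_1 + 2·m_2 = 6(Δ_1 - Δ_0) = -12
Clamped end conditions give two more equations: 2h_0·m_0 + h_0·m_1 = 6(Δ_0 - S'(0)) = 0 and h_1·m_1 + 2h_1·m_2 = 6(S'(4) - Δ_1) = 12.
Solving: m_0 = 3/2, m_1 = -3, m_2 = 9/2.
On [0, 2], S(x) = 7 + 0·x + 3/4·x² - 3/8·x³.
With x = 1: S(1) = 59/8.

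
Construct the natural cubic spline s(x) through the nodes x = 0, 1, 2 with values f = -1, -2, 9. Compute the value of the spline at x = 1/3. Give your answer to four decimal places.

-2.2222

Write m_i for s''(x_i). With h_i = 1, 1 and divided differences Δ_i = -1, 11, the continuity of s' gives the tridiagonal system
  1·m_0 + 4·m_1 + 1·m_2 = 6(Δ_1 - Δ_0) = 72
Natural end conditions: m_0 = m_2 = 0.
Solving: m_0 = 0, m_1 = 18, m_2 = 0.
On [0, 1], s(x) = -1 - 4·x + 0·x² + 3·x³.
With x = 1/3: s(1/3) = -20/9.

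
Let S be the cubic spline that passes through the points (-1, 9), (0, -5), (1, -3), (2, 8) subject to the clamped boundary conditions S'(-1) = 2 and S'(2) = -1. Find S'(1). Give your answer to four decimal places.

13.2000

Put M_i = S'' at the i-th knot. Here h = (1, 1, 1) and Δ = (-14, 2, 11), so the interior equations h_(i-1)·M_(i-1) + 2(h_(i-1)+h_i)·M_i + h_i·M_(i+1) = 6(Δ_i − Δ_(i-1)) read
  1·M_0 + 4·M_1 + 1·M_2 = 6(Δ_1 - Δ_0) = 96
  1·M_1 + 4·M_2 + 1·M_3 = 6(Δ_2 - Δ_1) = 54
Clamped end conditions give two more equations: 2h_0·M_0 + h_0·M_1 = 6(Δ_0 - S'(-1)) = -96 and h_2·M_2 + 2h_2·M_3 = 6(S'(2) - Δ_2) = -72.
Hence M_0 = -332/5, M_1 = 184/5, M_2 = 76/5, M_3 = -218/5.
On [1, 2], S'(x) = b_2 + 2c_2·(x - 1) + 3d_2·(x - 1)² with b_2 = Δ_2 - h_2(2M_2 + M_3)/6 = 66/5, c_2 = M_2/2 = 38/5, d_2 = (M_3 - M_2)/(6h_2) = -49/5. So S'(1) = 66/5.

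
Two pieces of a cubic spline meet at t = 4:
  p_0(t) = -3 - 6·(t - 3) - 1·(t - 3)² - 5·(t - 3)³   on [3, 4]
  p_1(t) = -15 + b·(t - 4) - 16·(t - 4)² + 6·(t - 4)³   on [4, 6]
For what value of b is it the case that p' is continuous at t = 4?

p_0'(t) = -6 - 2·(t - 3) - 15·(t - 3)², so p_0'(4) = -23. On the right, p_1'(4) = b, so b = -23.

-23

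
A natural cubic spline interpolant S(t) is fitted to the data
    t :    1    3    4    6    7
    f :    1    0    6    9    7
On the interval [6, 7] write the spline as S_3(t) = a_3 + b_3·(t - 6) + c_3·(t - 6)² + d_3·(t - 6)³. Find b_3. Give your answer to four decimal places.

With M_i denoting the second derivative at x_i, h_i = 2, 1, 2, 1, and Δ_i = (y_(i+1) − y_i)/h_i = -1/2, 6, 3/2, -2:
  2·M_0 + 6·M_1 + 1·M_2 = 6(Δ_1 - Δ_0) = 39
  1·M_1 + 6·M_2 + 2·M_3 = 6(Δ_2 - Δ_1) = -27
  2·M_2 + 6·M_3 + 1·M_4 = 6(Δ_3 - Δ_2) = -21
Natural end conditions: M_0 = M_4 = 0.
Hence M_0 = 0, M_1 = 228/31, M_2 = -159/31, M_3 = -111/62, M_4 = 0.
On [6, 7], with S_3(t) = a_3 + b_3·(t - 6) + c_3·(t - 6)² + d_3·(t - 6)³: c_3 = M_3/2 = -111/124, d_3 = (M_4 - M_3)/(6h_3) = 37/124, b_3 = Δ_3 - h_3(2M_3 + M_4)/6 = -87/62.

-1.4032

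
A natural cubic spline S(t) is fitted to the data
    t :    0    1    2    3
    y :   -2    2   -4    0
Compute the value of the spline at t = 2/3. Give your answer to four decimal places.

Write σ_i for S''(x_i). With h_i = 1, 1, 1 and divided differences Δ_i = 4, -6, 4, the continuity of S' gives the tridiagonal system
  1·σ_0 + 4·σ_1 + 1·σ_2 = 6(Δ_1 - Δ_0) = -60
  1·σ_1 + 4·σ_2 + 1·σ_3 = 6(Δ_2 - Δ_1) = 60
Natural end conditions: σ_0 = σ_3 = 0.
Forward elimination and back-substitution give σ_0 = 0, σ_1 = -20, σ_2 = 20, σ_3 = 0.
On [0, 1], S(t) = -2 + 22/3·t + 0·t² - 10/3·t³.
With t = 2/3: S(2/3) = 154/81.

1.9012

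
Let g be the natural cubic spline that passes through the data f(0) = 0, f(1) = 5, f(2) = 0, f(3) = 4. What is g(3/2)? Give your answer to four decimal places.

2.5750

Write σ_i for g''(x_i). With h_i = 1, 1, 1 and divided differences Δ_i = 5, -5, 4, the continuity of g' gives the tridiagonal system
  1·σ_0 + 4·σ_1 + 1·σ_2 = 6(Δ_1 - Δ_0) = -60
  1·σ_1 + 4·σ_2 + 1·σ_3 = 6(Δ_2 - Δ_1) = 54
Natural end conditions: σ_0 = σ_3 = 0.
Hence σ_0 = 0, σ_1 = -98/5, σ_2 = 92/5, σ_3 = 0.
On [1, 2], g(x) = 5 - 23/15·(x - 1) - 49/5·(x - 1)² + 19/3·(x - 1)³.
With (x - 1) = 1/2: g(3/2) = 103/40.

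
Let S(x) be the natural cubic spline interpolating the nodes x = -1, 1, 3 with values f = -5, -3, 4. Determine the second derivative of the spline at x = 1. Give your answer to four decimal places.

Put M_i = S'' at the i-th knot. Here h = (2, 2) and Δ = (1, 7/2), so the interior equations h_(i-1)·M_(i-1) + 2(h_(i-1)+h_i)·M_i + h_i·M_(i+1) = 6(Δ_i − Δ_(i-1)) read
  2·M_0 + 8·M_1 + 2·M_2 = 6(Δ_1 - Δ_0) = 15
Natural end conditions: M_0 = M_2 = 0.
Solving the tridiagonal system: M_0 = 0, M_1 = 15/8, M_2 = 0.

1.8750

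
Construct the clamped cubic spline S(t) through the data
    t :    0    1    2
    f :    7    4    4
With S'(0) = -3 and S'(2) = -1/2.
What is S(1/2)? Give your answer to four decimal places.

Let M_i = S''(x_i). Step sizes h_i = 1, 1; slopes of the chords Δ_i = (y_(i+1) - y_i)/h_i = -3, 0.
  1·M_0 + 4·M_1 + 1·M_2 = 6(Δ_1 - Δ_0) = 18
Clamped end conditions give two more equations: 2h_0·M_0 + h_0·M_1 = 6(Δ_0 - S'(0)) = 0 and h_1·M_1 + 2h_1·M_2 = 6(S'(2) - Δ_1) = -3.
Solving: M_0 = -13/4, M_1 = 13/2, M_2 = -19/4.
On [0, 1], S(t) = 7 - 3·t - 13/8·t² + 13/8·t³.
With t = 1/2: S(1/2) = 339/64.

5.2969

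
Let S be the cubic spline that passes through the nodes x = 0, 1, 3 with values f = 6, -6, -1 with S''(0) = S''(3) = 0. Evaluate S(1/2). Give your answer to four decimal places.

-0.9063

Write M_i for S''(x_i). With h_i = 1, 2 and divided differences Δ_i = -12, 5/2, the continuity of S' gives the tridiagonal system
  1·M_0 + 6·M_1 + 2·M_2 = 6(Δ_1 - Δ_0) = 87
Natural end conditions: M_0 = M_2 = 0.
Solving: M_0 = 0, M_1 = 29/2, M_2 = 0.
On [0, 1], S(x) = 6 - 173/12·x + 0·x² + 29/12·x³.
With x = 1/2: S(1/2) = -29/32.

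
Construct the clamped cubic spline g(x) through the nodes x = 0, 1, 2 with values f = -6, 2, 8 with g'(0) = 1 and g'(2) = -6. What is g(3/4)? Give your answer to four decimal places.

-0.8555

Put M_i = g'' at the i-th knot. Here h = (1, 1) and Δ = (8, 6), so the interior equations h_(i-1)·M_(i-1) + 2(h_(i-1)+h_i)·M_i + h_i·M_(i+1) = 6(Δ_i − Δ_(i-1)) read
  1·M_0 + 4·M_1 + 1·M_2 = 6(Δ_1 - Δ_0) = -12
Clamped end conditions give two more equations: 2h_0·M_0 + h_0·M_1 = 6(Δ_0 - g'(0)) = 42 and h_1·M_1 + 2h_1·M_2 = 6(g'(2) - Δ_1) = -72.
Solving the tridiagonal system: M_0 = 41/2, M_1 = 1, M_2 = -73/2.
On [0, 1], g(x) = -6 + 1·x + 41/4·x² - 13/4·x³.
With x = 3/4: g(3/4) = -219/256.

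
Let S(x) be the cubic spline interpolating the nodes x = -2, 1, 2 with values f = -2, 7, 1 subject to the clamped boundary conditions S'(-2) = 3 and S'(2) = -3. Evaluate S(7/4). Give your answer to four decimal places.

Write σ_i for S''(x_i). With h_i = 3, 1 and divided differences Δ_i = 3, -6, the continuity of S' gives the tridiagonal system
  3·σ_0 + 8·σ_1 + 1·σ_2 = 6(Δ_1 - Δ_0) = -54
Clamped end conditions give two more equations: 2h_0·σ_0 + h_0·σ_1 = 6(Δ_0 - S'(-2)) = 0 and h_1·σ_1 + 2h_1·σ_2 = 6(S'(2) - Δ_1) = 18.
Forward elimination and back-substitution give σ_0 = 21/4, σ_1 = -21/2, σ_2 = 57/4.
On [1, 2], S(x) = 7 - 39/8·(x - 1) - 21/4·(x - 1)² + 33/8·(x - 1)³.
With (x - 1) = 3/4: S(7/4) = 1091/512.

2.1309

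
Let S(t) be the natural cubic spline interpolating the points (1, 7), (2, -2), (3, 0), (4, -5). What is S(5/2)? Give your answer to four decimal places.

Let σ_i = S''(x_i). Step sizes h_i = 1, 1, 1; slopes of the chords Δ_i = (y_(i+1) - y_i)/h_i = -9, 2, -5.
  1·σ_0 + 4·σ_1 + 1·σ_2 = 6(Δ_1 - Δ_0) = 66
  1·σ_1 + 4·σ_2 + 1·σ_3 = 6(Δ_2 - Δ_1) = -42
Natural end conditions: σ_0 = σ_3 = 0.
Solving the tridiagonal system: σ_0 = 0, σ_1 = 102/5, σ_2 = -78/5, σ_3 = 0.
On [2, 3], S(t) = -2 - 11/5·(t - 2) + 51/5·(t - 2)² - 6·(t - 2)³.
With (t - 2) = 1/2: S(5/2) = -13/10.

-1.3000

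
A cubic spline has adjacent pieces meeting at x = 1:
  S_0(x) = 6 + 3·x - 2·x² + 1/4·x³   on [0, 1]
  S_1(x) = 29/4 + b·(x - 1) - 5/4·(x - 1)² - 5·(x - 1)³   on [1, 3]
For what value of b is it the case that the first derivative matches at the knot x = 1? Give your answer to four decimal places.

S_0'(x) = 3 - 4·x + 3/4·x², so S_0'(1) = -1/4. On the right, S_1'(1) = b, so b = -1/4.

-0.2500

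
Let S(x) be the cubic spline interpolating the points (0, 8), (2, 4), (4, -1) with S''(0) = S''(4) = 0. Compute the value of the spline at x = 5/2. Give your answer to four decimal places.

With σ_i denoting the second derivative at x_i, h_i = 2, 2, and Δ_i = (y_(i+1) − y_i)/h_i = -2, -5/2:
  2·σ_0 + 8·σ_1 + 2·σ_2 = 6(Δ_1 - Δ_0) = -3
Natural end conditions: σ_0 = σ_2 = 0.
Hence σ_0 = 0, σ_1 = -3/8, σ_2 = 0.
On [2, 4], S(x) = 4 - 9/4·(x - 2) - 3/16·(x - 2)² + 1/32·(x - 2)³.
With (x - 2) = 1/2: S(5/2) = 725/256.

2.8320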